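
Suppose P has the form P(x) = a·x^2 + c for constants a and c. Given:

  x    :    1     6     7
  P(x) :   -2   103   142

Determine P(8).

187

From P(1) = -2 and P(6) = 103: 1a + c = -2 and 36a + c = 103.
Subtracting: 35a = 105, so a = 3; then c = -2 − 3·1 = -5.
So P(x) = 3x² − 5, and P(8) = 187.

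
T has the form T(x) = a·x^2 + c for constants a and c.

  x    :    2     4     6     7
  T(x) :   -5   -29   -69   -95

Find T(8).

-125

From T(2) = -5 and T(4) = -29: 4a + c = -5 and 16a + c = -29.
Subtracting: 12a = -24, so a = -2; then c = -5 − (-2)·4 = 3.
So T(x) = -2x² + 3, and T(8) = -125.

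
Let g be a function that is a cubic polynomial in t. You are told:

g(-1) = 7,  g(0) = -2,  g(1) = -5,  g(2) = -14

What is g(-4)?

Write g(t) = at³ + bt² + ct + d; the 4 given values yield a linear system in the 4 coefficients.
Solving, g(t) = -2t³ + 3t² - 4t - 2.
Then g(-4) = 190.

190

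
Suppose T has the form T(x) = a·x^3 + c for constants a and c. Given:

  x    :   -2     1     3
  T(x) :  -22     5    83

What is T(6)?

From T(-2) = -22 and T(1) = 5: -8a + c = -22 and 1a + c = 5.
Subtracting: 9a = 27, so a = 3; then c = -22 − 3·(-8) = 2.
So T(x) = 3x³ + 2, and T(6) = 650.

650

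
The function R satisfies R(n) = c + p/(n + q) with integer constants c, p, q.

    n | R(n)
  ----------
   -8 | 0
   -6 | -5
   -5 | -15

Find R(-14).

3

(R(n) − c)(n + q) = p for each data point; the three points give a linear system in c and q, then p follows.
Solving: c = 5, q = 4, p = 20, so R(n) = 5 + 20/(n + 4).
Then R(-14) = 5 + 20/(-10) = 3.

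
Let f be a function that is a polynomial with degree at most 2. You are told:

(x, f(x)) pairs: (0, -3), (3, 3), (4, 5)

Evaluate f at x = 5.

7

Write f(x) = ax² + bx + c; the 3 given values yield a linear system in the 3 coefficients.
Solving, the leading coefficient vanishes, and f(x) = 2x - 3.
Then f(5) = 7.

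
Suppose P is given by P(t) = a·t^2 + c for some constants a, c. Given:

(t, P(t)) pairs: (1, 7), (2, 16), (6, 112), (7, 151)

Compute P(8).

196

From P(1) = 7 and P(2) = 16: 1a + c = 7 and 4a + c = 16.
Subtracting: 3a = 9, so a = 3; then c = 7 − 3·1 = 4.
So P(t) = 3t² + 4, and P(8) = 196.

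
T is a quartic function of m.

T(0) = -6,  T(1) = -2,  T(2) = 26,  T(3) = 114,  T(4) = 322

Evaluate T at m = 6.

Write T(m) = am^4 + bm³ + cm² + dm + e; the 5 given values yield a linear system in the 5 coefficients.
Solving, T(m) = m^4 + 5m² - 2m - 6.
Then T(6) = 1458.

1458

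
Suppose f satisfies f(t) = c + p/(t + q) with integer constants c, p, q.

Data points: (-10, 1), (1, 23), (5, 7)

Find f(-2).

-7

(f(t) − c)(t + q) = p for each data point; the three points give a linear system in c and q, then p follows.
Solving: c = 3, q = 0, p = 20, so f(t) = 3 + 20/(t + 0).
Then f(-2) = 3 + 20/(-2) = -7.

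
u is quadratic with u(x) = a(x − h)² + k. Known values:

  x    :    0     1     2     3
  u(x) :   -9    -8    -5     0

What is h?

0

First differences 1, 3, 5; second difference 2 = 2a, so a = 1.
Expanding, the x-coefficient is −2ah = -2h; matching it to the data gives h = 0, and then k = -9.
So u(x) = 1(x + 0)² − 9.
Hence h = 0.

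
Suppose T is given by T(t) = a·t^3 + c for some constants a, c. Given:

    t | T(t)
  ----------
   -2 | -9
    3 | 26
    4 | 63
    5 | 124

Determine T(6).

From T(-2) = -9 and T(3) = 26: -8a + c = -9 and 27a + c = 26.
Subtracting: 35a = 35, so a = 1; then c = -9 − 1·(-8) = -1.
So T(t) = 1t³ − 1, and T(6) = 215.

215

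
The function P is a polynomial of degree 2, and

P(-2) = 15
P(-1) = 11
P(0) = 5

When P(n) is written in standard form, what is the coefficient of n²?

Write P(n) = an² + bn + c; the 3 given values yield a linear system in the 3 coefficients.
Solving, P(n) = -n² - 7n + 5.
The coefficient of n² is -1.

-1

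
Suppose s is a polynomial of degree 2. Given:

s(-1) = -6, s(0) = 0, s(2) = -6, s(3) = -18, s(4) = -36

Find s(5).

Write s(m) = am² + bm + c; the 5 given values yield a linear system in the 3 coefficients.
Solving, s(m) = -3m² + 3m.
Then s(5) = -60.

-60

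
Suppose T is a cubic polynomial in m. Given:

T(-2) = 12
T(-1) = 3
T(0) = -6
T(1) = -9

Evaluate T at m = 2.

Write T(m) = am³ + bm² + cm + d; the 4 given values yield a linear system in the 4 coefficients.
Solving, T(m) = m³ + 3m² - 7m - 6.
Then T(2) = 0.

0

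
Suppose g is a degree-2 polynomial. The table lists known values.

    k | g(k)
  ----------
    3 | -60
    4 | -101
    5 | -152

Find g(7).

Write g(k) = ak² + bk + c; the 3 given values yield a linear system in the 3 coefficients.
Solving, g(k) = -5k² - 6k + 3.
Then g(7) = -284.

-284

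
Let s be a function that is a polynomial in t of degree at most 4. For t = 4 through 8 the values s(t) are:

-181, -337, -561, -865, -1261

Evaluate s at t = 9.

First differences: -156, -224, -304, -396. Second differences: -68, -80, -92. Third differences: -12, -12.
Level-3 differences are constant, so s has degree 3.
Fitting a degree-3 polynomial gives s(t) = -2t³ - 4t² + 2t + 3.
Then s(9) = -1761.

-1761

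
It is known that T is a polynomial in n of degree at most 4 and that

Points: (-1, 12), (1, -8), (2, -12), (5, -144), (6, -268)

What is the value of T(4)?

Write T(n) = an^4 + bn³ + cn² + dn + e; the 5 given values yield a linear system in the 5 coefficients.
Solving, the leading coefficient vanishes, and T(n) = -2n³ + 6n² - 8n - 4.
Then T(4) = -68.

-68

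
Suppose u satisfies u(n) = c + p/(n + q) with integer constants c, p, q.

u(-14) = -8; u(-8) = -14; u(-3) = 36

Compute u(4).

(u(n) − c)(n + q) = p for each data point; the three points give a linear system in c and q, then p follows.
Solving: c = -4, q = 4, p = 40, so u(n) = -4 + 40/(n + 4).
Then u(4) = -4 + 40/8 = 1.

1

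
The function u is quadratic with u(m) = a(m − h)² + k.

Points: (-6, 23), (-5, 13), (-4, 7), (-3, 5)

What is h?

First differences -10, -6, -2; second difference 4 = 2a, so a = 2.
Expanding, the m-coefficient is −2ah = -4h; matching it to the data gives h = -3, and then k = 5.
So u(m) = 2(m + 3)² + 5.
Hence h = -3.

-3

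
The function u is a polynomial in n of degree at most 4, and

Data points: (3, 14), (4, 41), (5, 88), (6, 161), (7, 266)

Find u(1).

-4

First differences: 27, 47, 73, 105. Second differences: 20, 26, 32. Third differences: 6, 6.
Level-3 differences are constant, so u has degree 3.
Fitting a degree-3 polynomial gives u(n) = n³ - 2n² + 4n - 7.
Then u(1) = -4.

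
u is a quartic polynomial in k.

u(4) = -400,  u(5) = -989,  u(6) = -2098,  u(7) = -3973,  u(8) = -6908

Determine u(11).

-25733

Write u(k) = ak^4 + bk³ + ck² + dk + e; the 5 given values yield a linear system in the 5 coefficients.
Solving, u(k) = -2k^4 + 3k³ - 3k² - 7k - 4.
Then u(11) = -25733.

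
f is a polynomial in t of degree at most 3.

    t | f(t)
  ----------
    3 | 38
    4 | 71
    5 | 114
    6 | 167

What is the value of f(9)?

First differences: 33, 43, 53. Second differences: 10, 10.
Level-2 differences are constant, so f has degree 2.
Fitting a degree-2 polynomial gives f(t) = 5t² - 2t - 1.
Then f(9) = 386.

386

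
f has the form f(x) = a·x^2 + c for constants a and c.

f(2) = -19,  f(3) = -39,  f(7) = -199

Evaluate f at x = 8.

-259

From f(2) = -19 and f(3) = -39: 4a + c = -19 and 9a + c = -39.
Subtracting: 5a = -20, so a = -4; then c = -19 − (-4)·4 = -3.
So f(x) = -4x² − 3, and f(8) = -259.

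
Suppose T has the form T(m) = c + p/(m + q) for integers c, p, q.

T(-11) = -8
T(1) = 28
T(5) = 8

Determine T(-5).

(T(m) − c)(m + q) = p for each data point; the three points give a linear system in c and q, then p follows.
Solving: c = -2, q = 1, p = 60, so T(m) = -2 + 60/(m + 1).
Then T(-5) = -2 + 60/(-4) = -17.

-17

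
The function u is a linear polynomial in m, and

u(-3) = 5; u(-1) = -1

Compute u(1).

-7

Write u(m) = am + b; the 2 given values yield a linear system in the 2 coefficients.
Solving, u(m) = -3m - 4.
Then u(1) = -7.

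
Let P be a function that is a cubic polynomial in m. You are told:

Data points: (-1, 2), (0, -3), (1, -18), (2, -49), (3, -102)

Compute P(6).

-453

First differences: -5, -15, -31, -53. Second differences: -10, -16, -22. Third differences: -6, -6.
Level-3 differences are constant, so P has degree 3.
Fitting a degree-3 polynomial gives P(m) = -m³ - 5m² - 9m - 3.
Then P(6) = -453.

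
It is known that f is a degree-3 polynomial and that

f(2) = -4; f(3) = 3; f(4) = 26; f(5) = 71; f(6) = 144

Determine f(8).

First differences: 7, 23, 45, 73. Second differences: 16, 22, 28. Third differences: 6, 6.
Level-3 differences are constant, so f has degree 3.
Fitting a degree-3 polynomial gives f(x) = x³ - x² - 7x + 6.
Then f(8) = 398.

398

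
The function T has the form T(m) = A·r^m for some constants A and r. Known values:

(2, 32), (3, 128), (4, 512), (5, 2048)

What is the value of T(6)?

8192

Consecutive ratio: 128/32 = 4, and 512/128 = 4, so r = 4.
Then A·4^2 = 32 gives A = 2, and T(m) = 2·4^m.
T(6) = 2·4^6 = 8192.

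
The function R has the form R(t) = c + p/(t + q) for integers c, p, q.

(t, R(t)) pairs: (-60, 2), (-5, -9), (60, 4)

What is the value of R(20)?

(R(t) − c)(t + q) = p for each data point; the three points give a linear system in c and q, then p follows.
Solving: c = 3, q = 0, p = 60, so R(t) = 3 + 60/(t + 0).
Then R(20) = 3 + 60/20 = 6.

6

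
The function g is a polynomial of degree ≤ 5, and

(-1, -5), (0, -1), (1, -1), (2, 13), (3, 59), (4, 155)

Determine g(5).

319

Write g(n) = an^5 + bn^4 + cn³ + dn² + en + p; the 6 given values yield a linear system in the 6 coefficients.
Solving, the top 2 coefficients vanish, and g(n) = 3n³ - 2n² - n - 1.
Then g(5) = 319.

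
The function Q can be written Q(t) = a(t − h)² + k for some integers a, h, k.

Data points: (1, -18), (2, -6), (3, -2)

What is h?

3

First differences 12, 4; second difference -8 = 2a, so a = -4.
Expanding, the t-coefficient is −2ah = 8h; matching it to the data gives h = 3, and then k = -2.
So Q(t) = -4(t − 3)² − 2.
Hence h = 3.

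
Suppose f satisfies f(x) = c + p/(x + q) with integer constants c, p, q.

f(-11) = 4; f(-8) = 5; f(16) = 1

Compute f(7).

(f(x) − c)(x + q) = p for each data point; the three points give a linear system in c and q, then p follows.
Solving: c = 2, q = 2, p = -18, so f(x) = 2 − 18/(x + 2).
Then f(7) = 2 − 18/9 = 0.

0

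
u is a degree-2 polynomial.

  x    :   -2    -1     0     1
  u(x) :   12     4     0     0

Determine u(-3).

First differences: -8, -4, 0. Second differences: 4, 4.
Level-2 differences are constant, so u has degree 2.
Fitting a degree-2 polynomial gives u(x) = 2x² - 2x.
Then u(-3) = 24.

24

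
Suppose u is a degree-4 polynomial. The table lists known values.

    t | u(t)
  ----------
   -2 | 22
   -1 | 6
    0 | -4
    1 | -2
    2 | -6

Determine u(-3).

14

Write u(t) = at^4 + bt³ + ct² + dt + e; the 5 given values yield a linear system in the 5 coefficients.
Solving, u(t) = -t^4 - t³ + 7t² - 3t - 4.
Then u(-3) = 14.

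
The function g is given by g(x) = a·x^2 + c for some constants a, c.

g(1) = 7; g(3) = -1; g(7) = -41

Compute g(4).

From g(1) = 7 and g(3) = -1: 1a + c = 7 and 9a + c = -1.
Subtracting: 8a = -8, so a = -1; then c = 7 − (-1)·1 = 8.
So g(x) = -1x² + 8, and g(4) = -8.

-8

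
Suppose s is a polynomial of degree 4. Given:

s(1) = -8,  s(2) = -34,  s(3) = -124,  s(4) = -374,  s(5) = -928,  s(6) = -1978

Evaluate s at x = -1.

-4

First differences: -26, -90, -250, -554, -1050. Second differences: -64, -160, -304, -496. Third differences: -96, -144, -192. Fourth differences: -48, -48.
Level-4 differences are constant, so s has degree 4.
Fitting a degree-4 polynomial gives s(x) = -2x^4 + 4x³ - 6x² - 6x + 2.
Then s(-1) = -4.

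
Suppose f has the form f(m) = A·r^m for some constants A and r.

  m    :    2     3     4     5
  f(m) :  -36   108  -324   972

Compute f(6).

Consecutive ratio: 108/(-36) = -3, and -324/108 = -3, so r = -3.
Then A·(-3)^2 = -36 gives A = -4, and f(m) = -4·(-3)^m.
f(6) = -4·(-3)^6 = -2916.

-2916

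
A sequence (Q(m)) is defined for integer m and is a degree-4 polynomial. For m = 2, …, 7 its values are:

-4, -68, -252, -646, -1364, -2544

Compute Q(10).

First differences: -64, -184, -394, -718, -1180. Second differences: -120, -210, -324, -462. Third differences: -90, -114, -138. Fourth differences: -24, -24.
Level-4 differences are constant, so Q has degree 4.
Fitting a degree-4 polynomial gives Q(m) = -m^4 - m³ + 4m² + 4.
Then Q(10) = -10596.

-10596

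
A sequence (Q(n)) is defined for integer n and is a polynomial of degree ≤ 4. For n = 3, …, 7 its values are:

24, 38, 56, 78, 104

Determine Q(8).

134

First differences: 14, 18, 22, 26. Second differences: 4, 4, 4.
Level-2 differences are constant, so Q has degree 2.
Extending the table by one column gives the next first difference 30, so Q(8) = 104 + 30 = 134.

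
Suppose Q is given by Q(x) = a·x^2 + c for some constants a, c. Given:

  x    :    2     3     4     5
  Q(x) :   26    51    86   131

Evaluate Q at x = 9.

From Q(2) = 26 and Q(3) = 51: 4a + c = 26 and 9a + c = 51.
Subtracting: 5a = 25, so a = 5; then c = 26 − 5·4 = 6.
So Q(x) = 5x² + 6, and Q(9) = 411.

411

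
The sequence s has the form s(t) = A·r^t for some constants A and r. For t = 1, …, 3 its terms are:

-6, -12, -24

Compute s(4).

Consecutive ratio: -12/(-6) = 2, and -24/(-12) = 2, so r = 2.
Then A·2^1 = -6 gives A = -3, and s(t) = -3·2^t.
s(4) = -3·2^4 = -48.

-48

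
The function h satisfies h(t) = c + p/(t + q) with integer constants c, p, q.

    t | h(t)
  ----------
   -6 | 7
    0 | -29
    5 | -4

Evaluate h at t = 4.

-5

(h(t) − c)(t + q) = p for each data point; the three points give a linear system in c and q, then p follows.
Solving: c = 1, q = 1, p = -30, so h(t) = 1 − 30/(t + 1).
Then h(4) = 1 − 30/5 = -5.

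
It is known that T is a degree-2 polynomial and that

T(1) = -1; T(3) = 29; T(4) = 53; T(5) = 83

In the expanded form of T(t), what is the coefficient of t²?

3

Write T(t) = at² + bt + c; the 4 given values yield a linear system in the 3 coefficients.
Solving, T(t) = 3t² + 3t - 7.
The coefficient of t² is 3.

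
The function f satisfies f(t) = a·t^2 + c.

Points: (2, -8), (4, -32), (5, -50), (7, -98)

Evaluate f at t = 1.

From f(2) = -8 and f(4) = -32: 4a + c = -8 and 16a + c = -32.
Subtracting: 12a = -24, so a = -2; then c = -8 − (-2)·4 = 0.
So f(t) = -2t² + 0, and f(1) = -2.

-2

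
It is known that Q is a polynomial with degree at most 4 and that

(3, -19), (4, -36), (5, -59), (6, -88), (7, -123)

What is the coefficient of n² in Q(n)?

-3

First differences: -17, -23, -29, -35. Second differences: -6, -6, -6.
Level-2 differences are constant, so Q has degree 2.
Fitting a degree-2 polynomial gives Q(n) = -3n² + 4n - 4.
The coefficient of n² is -3.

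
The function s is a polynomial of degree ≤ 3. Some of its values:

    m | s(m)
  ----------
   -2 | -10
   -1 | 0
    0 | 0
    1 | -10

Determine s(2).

-30

Write s(m) = am³ + bm² + cm + d; the 4 given values yield a linear system in the 4 coefficients.
Solving, the leading coefficient vanishes, and s(m) = -5m² - 5m.
Then s(2) = -30.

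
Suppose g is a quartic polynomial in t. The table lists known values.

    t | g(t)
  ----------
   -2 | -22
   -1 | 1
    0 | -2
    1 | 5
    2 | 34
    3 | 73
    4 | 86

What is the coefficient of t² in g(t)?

6

First differences: 23, -3, 7, 29, 39, 13. Second differences: -26, 10, 22, 10, -26. Third differences: 36, 12, -12, -36. Fourth differences: -24, -24, -24.
Level-4 differences are constant, so g has degree 4.
Fitting a degree-4 polynomial gives g(t) = -t^4 + 4t³ + 6t² - 2t - 2.
The coefficient of t² is 6.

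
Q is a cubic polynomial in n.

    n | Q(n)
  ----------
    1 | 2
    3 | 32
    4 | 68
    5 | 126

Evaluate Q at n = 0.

Write Q(n) = an³ + bn² + cn + d; the 4 given values yield a linear system in the 4 coefficients.
Solving, Q(n) = n³ - n² + 6n - 4.
Then Q(0) = -4.

-4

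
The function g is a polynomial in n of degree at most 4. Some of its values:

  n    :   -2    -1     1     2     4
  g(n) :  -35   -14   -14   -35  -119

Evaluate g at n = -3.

Write g(n) = an^4 + bn³ + cn² + dn + e; the 5 given values yield a linear system in the 5 coefficients.
Solving, the top 2 coefficients vanish, and g(n) = -7n² - 7.
Then g(-3) = -70.

-70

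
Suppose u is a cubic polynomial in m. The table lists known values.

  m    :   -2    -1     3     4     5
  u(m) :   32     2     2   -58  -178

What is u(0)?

Write u(m) = am³ + bm² + cm + d; the 5 given values yield a linear system in the 4 coefficients.
Solving, u(m) = -3m³ + 6m² + 9m + 2.
The constant term is u(0) = 2.

2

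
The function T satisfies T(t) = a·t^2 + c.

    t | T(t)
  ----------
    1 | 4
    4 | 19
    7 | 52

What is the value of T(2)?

From T(1) = 4 and T(4) = 19: 1a + c = 4 and 16a + c = 19.
Subtracting: 15a = 15, so a = 1; then c = 4 − 1·1 = 3.
So T(t) = 1t² + 3, and T(2) = 7.

7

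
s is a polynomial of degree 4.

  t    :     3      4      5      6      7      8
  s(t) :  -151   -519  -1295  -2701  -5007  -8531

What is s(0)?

5

First differences: -368, -776, -1406, -2306, -3524. Second differences: -408, -630, -900, -1218. Third differences: -222, -270, -318. Fourth differences: -48, -48.
Level-4 differences are constant, so s has degree 4.
Fitting a degree-4 polynomial gives s(t) = -2t^4 - t³ + 2t² + 5t + 5.
Then s(0) = 5.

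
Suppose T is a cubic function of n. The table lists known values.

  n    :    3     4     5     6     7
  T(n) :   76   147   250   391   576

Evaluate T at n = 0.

First differences: 71, 103, 141, 185. Second differences: 32, 38, 44. Third differences: 6, 6.
Level-3 differences are constant, so T has degree 3.
Fitting a degree-3 polynomial gives T(n) = n³ + 4n² + 6n - 5.
Then T(0) = -5.

-5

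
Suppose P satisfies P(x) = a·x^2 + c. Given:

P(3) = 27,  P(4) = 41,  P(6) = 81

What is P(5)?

59

From P(3) = 27 and P(4) = 41: 9a + c = 27 and 16a + c = 41.
Subtracting: 7a = 14, so a = 2; then c = 27 − 2·9 = 9.
So P(x) = 2x² + 9, and P(5) = 59.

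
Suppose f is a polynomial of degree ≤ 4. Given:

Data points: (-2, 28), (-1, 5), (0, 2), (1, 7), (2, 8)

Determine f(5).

First differences: -23, -3, 5, 1. Second differences: 20, 8, -4. Third differences: -12, -12.
Level-3 differences are constant, so f has degree 3.
Fitting a degree-3 polynomial gives f(n) = -2n³ + 4n² + 3n + 2.
Then f(5) = -133.

-133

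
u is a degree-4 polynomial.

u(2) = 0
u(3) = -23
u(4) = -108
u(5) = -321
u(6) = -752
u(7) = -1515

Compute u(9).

-4613

First differences: -23, -85, -213, -431, -763. Second differences: -62, -128, -218, -332. Third differences: -66, -90, -114. Fourth differences: -24, -24.
Level-4 differences are constant, so u has degree 4.
Fitting a degree-4 polynomial gives u(k) = -k^4 + 3k³ - 3k² + 4.
Then u(9) = -4613.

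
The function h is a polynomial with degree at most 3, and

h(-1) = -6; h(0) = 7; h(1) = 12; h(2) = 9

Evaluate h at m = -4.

First differences: 13, 5, -3. Second differences: -8, -8.
Level-2 differences are constant, so h has degree 2.
Fitting a degree-2 polynomial gives h(m) = -4m² + 9m + 7.
Then h(-4) = -93.

-93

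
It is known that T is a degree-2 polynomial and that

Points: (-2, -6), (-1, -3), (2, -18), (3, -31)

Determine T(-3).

Write T(k) = ak² + bk + c; the 4 given values yield a linear system in the 3 coefficients.
Solving, T(k) = -2k² - 3k - 4.
Then T(-3) = -13.

-13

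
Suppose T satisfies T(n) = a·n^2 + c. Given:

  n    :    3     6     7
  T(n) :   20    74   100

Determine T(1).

From T(3) = 20 and T(6) = 74: 9a + c = 20 and 36a + c = 74.
Subtracting: 27a = 54, so a = 2; then c = 20 − 2·9 = 2.
So T(n) = 2n² + 2, and T(1) = 4.

4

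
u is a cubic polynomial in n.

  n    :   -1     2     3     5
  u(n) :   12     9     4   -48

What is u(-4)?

123

Write u(n) = an³ + bn² + cn + d; the 4 given values yield a linear system in the 4 coefficients.
Solving, u(n) = -n³ + 3n² - n + 7.
Then u(-4) = 123.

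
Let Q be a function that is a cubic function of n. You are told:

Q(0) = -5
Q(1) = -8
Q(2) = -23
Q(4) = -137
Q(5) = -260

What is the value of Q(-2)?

Write Q(n) = an³ + bn² + cn + d; the 5 given values yield a linear system in the 4 coefficients.
Solving, Q(n) = -2n³ - n - 5.
Then Q(-2) = 13.

13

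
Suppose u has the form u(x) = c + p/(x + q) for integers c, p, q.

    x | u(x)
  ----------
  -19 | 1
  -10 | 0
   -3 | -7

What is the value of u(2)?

8

(u(x) − c)(x + q) = p for each data point; the three points give a linear system in c and q, then p follows.
Solving: c = 2, q = 1, p = 18, so u(x) = 2 + 18/(x + 1).
Then u(2) = 2 + 18/3 = 8.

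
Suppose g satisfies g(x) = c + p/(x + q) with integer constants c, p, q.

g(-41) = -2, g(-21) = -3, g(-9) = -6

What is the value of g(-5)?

(g(x) − c)(x + q) = p for each data point; the three points give a linear system in c and q, then p follows.
Solving: c = -1, q = 1, p = 40, so g(x) = -1 + 40/(x + 1).
Then g(-5) = -1 + 40/(-4) = -11.

-11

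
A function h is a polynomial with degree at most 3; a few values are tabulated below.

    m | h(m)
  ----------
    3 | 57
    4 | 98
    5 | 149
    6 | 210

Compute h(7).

First differences: 41, 51, 61. Second differences: 10, 10.
Level-2 differences are constant, so h has degree 2.
Extending the table by one column gives the next first difference 71, so h(7) = 210 + 71 = 281.

281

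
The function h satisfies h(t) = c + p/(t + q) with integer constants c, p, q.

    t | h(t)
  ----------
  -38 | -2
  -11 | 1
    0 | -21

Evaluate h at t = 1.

-15

(h(t) − c)(t + q) = p for each data point; the three points give a linear system in c and q, then p follows.
Solving: c = -3, q = 2, p = -36, so h(t) = -3 − 36/(t + 2).
Then h(1) = -3 − 36/3 = -15.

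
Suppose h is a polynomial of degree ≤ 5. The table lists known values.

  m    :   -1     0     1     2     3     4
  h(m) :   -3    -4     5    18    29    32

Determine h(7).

First differences: -1, 9, 13, 11, 3. Second differences: 10, 4, -2, -8. Third differences: -6, -6, -6.
Level-3 differences are constant, so h has degree 3.
Fitting a degree-3 polynomial gives h(m) = -m³ + 5m² + 5m - 4.
Then h(7) = -67.

-67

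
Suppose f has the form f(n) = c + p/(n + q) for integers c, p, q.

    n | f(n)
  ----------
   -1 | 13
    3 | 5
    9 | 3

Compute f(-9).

-3

(f(n) − c)(n + q) = p for each data point; the three points give a linear system in c and q, then p follows.
Solving: c = 1, q = 3, p = 24, so f(n) = 1 + 24/(n + 3).
Then f(-9) = 1 + 24/(-6) = -3.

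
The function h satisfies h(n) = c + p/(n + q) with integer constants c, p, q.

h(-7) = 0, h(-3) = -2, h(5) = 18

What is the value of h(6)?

13

(h(n) − c)(n + q) = p for each data point; the three points give a linear system in c and q, then p follows.
Solving: c = 3, q = -3, p = 30, so h(n) = 3 + 30/(n − 3).
Then h(6) = 3 + 30/3 = 13.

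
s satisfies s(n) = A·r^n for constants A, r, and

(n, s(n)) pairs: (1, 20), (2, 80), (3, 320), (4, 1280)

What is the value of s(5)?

Consecutive ratio: 80/20 = 4, and 320/80 = 4, so r = 4.
Then A·4^1 = 20 gives A = 5, and s(n) = 5·4^n.
s(5) = 5·4^5 = 5120.

5120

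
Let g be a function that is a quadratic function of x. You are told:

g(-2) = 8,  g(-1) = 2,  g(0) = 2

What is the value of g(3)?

Write g(x) = ax² + bx + c; the 3 given values yield a linear system in the 3 coefficients.
Solving, g(x) = 3x² + 3x + 2.
Then g(3) = 38.

38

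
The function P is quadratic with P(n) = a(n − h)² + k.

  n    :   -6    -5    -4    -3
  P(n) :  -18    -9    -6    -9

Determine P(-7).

-33

First differences 9, 3, -3; second difference -6 = 2a, so a = -3.
Expanding, the n-coefficient is −2ah = 6h; matching it to the data gives h = -4, and then k = -6.
So P(n) = -3(n + 4)² − 6.
P(-7) = -3·(-3)² − 6 = -33.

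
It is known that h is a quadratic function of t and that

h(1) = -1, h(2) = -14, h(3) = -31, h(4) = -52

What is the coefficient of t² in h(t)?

-2

First differences: -13, -17, -21. Second differences: -4, -4.
Level-2 differences are constant, so h has degree 2.
Fitting a degree-2 polynomial gives h(t) = -2t² - 7t + 8.
The coefficient of t² is -2.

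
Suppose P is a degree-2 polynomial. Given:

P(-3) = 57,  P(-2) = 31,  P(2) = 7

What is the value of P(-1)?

Write P(t) = at² + bt + c; the 3 given values yield a linear system in the 3 coefficients.
Solving, P(t) = 4t² - 6t + 3.
Then P(-1) = 13.

13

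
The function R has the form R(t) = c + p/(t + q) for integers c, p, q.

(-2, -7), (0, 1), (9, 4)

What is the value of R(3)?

(R(t) − c)(t + q) = p for each data point; the three points give a linear system in c and q, then p follows.
Solving: c = 5, q = 3, p = -12, so R(t) = 5 − 12/(t + 3).
Then R(3) = 5 − 12/6 = 3.

3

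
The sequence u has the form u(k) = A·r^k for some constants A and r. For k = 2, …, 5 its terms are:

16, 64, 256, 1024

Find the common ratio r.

4

Consecutive ratio: 64/16 = 4, and 256/64 = 4, so r = 4.
Then A·4^2 = 16 gives A = 1, and u(k) = 1·4^k.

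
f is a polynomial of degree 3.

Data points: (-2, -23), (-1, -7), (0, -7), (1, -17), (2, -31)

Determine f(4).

Write f(x) = ax³ + bx² + cx + d; the 5 given values yield a linear system in the 4 coefficients.
Solving, f(x) = x³ - 5x² - 6x - 7.
Then f(4) = -47.

-47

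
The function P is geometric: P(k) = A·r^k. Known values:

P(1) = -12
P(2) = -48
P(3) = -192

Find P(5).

-3072

Consecutive ratio: -48/(-12) = 4, and -192/(-48) = 4, so r = 4.
Then A·4^1 = -12 gives A = -3, and P(k) = -3·4^k.
P(5) = -3·4^5 = -3072.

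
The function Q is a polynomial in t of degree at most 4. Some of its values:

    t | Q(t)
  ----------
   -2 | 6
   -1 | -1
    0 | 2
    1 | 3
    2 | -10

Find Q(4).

-126

First differences: -7, 3, 1, -13. Second differences: 10, -2, -14. Third differences: -12, -12.
Level-3 differences are constant, so Q has degree 3.
Fitting a degree-3 polynomial gives Q(t) = -2t³ - t² + 4t + 2.
Then Q(4) = -126.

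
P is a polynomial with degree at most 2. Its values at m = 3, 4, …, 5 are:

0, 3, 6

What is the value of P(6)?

First differences: 3, 3.
Level-1 differences are constant, so P has degree 1.
Extending the table by one column gives the next first difference 3, so P(6) = 6 + 3 = 9.

9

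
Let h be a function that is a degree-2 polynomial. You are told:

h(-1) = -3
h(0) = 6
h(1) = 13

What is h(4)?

22

Write h(k) = ak² + bk + c; the 3 given values yield a linear system in the 3 coefficients.
Solving, h(k) = -k² + 8k + 6.
Then h(4) = 22.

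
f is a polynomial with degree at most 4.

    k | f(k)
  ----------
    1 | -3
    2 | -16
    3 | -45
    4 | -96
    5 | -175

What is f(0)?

Write f(k) = ak^4 + bk³ + ck² + dk + e; the 5 given values yield a linear system in the 5 coefficients.
Solving, the leading coefficient vanishes, and f(k) = -k³ - 2k².
The constant term is f(0) = 0.

0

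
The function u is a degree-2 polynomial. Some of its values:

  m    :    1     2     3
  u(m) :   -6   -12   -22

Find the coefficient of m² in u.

-2

Write u(m) = am² + bm + c; the 3 given values yield a linear system in the 3 coefficients.
Solving, u(m) = -2m² - 4.
The coefficient of m² is -2.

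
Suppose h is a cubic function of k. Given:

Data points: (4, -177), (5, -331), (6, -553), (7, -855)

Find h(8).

-1249

Write h(k) = ak³ + bk² + ck + d; the 4 given values yield a linear system in the 4 coefficients.
Solving, h(k) = -2k³ - 4k² + 4k - 1.
Then h(8) = -1249.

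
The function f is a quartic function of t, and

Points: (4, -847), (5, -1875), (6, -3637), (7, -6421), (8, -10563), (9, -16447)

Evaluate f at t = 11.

First differences: -1028, -1762, -2784, -4142, -5884. Second differences: -734, -1022, -1358, -1742. Third differences: -288, -336, -384. Fourth differences: -48, -48.
Level-4 differences are constant, so f has degree 4.
Fitting a degree-4 polynomial gives f(t) = -2t^4 - 4t³ - 5t² - t + 5.
Then f(11) = -35217.

-35217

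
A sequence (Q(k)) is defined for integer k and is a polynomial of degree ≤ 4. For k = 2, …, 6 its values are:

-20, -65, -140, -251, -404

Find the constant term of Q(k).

First differences: -45, -75, -111, -153. Second differences: -30, -36, -42. Third differences: -6, -6.
Level-3 differences are constant, so Q has degree 3.
Fitting a degree-3 polynomial gives Q(k) = -k³ - 6k² + 4k + 4.
The constant term is Q(0) = 4.

4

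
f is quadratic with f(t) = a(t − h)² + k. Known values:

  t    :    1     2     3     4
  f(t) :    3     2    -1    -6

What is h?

First differences -1, -3, -5; second difference -2 = 2a, so a = -1.
Expanding, the t-coefficient is −2ah = 2h; matching it to the data gives h = 1, and then k = 3.
So f(t) = -1(t − 1)² + 3.
Hence h = 1.

1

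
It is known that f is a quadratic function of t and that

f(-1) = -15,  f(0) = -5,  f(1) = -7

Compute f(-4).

Write f(t) = at² + bt + c; the 3 given values yield a linear system in the 3 coefficients.
Solving, f(t) = -6t² + 4t - 5.
Then f(-4) = -117.

-117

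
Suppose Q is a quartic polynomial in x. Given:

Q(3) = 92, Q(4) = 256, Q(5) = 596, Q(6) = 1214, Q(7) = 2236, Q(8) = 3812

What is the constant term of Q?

-4

Write Q(x) = ax^4 + bx³ + cx² + dx + e; the 6 given values yield a linear system in the 5 coefficients.
Solving, Q(x) = x^4 - x³ + 3x² + 5x - 4.
The constant term is Q(0) = -4.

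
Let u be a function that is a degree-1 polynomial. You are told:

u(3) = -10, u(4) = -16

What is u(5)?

Write u(k) = ak + b; the 2 given values yield a linear system in the 2 coefficients.
Solving, u(k) = -6k + 8.
Then u(5) = -22.

-22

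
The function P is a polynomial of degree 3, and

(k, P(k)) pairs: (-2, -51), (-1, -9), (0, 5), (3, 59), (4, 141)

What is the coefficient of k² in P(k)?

-5

Write P(k) = ak³ + bk² + ck + d; the 5 given values yield a linear system in the 4 coefficients.
Solving, P(k) = 3k³ - 5k² + 6k + 5.
The coefficient of k² is -5.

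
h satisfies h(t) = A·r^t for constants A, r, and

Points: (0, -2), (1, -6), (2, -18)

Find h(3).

-54

Consecutive ratio: -6/(-2) = 3, and -18/(-6) = 3, so r = 3.
Then A·3^0 = -2 gives A = -2, and h(t) = -2·3^t.
h(3) = -2·3^3 = -54.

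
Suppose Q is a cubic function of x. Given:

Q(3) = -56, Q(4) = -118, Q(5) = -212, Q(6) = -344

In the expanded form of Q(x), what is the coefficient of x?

3

Write Q(x) = ax³ + bx² + cx + d; the 4 given values yield a linear system in the 4 coefficients.
Solving, Q(x) = -x³ - 4x² + 3x - 2.
The coefficient of x is 3.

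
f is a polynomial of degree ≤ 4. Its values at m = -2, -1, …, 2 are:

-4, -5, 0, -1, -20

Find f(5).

Write f(m) = am^4 + bm³ + cm² + dm + e; the 5 given values yield a linear system in the 5 coefficients.
Solving, the leading coefficient vanishes, and f(m) = -2m³ - 3m² + 4m.
Then f(5) = -305.

-305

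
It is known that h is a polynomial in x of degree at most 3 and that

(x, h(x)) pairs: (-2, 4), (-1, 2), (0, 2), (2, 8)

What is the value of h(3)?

Write h(x) = ax³ + bx² + cx + d; the 4 given values yield a linear system in the 4 coefficients.
Solving, the leading coefficient vanishes, and h(x) = x² + x + 2.
Then h(3) = 14.

14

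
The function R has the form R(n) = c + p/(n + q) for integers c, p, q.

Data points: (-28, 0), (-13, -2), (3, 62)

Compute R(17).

6

(R(n) − c)(n + q) = p for each data point; the three points give a linear system in c and q, then p follows.
Solving: c = 2, q = -2, p = 60, so R(n) = 2 + 60/(n − 2).
Then R(17) = 2 + 60/15 = 6.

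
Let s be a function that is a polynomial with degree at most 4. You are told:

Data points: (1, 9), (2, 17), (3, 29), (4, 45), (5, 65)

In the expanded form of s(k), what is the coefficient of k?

First differences: 8, 12, 16, 20. Second differences: 4, 4, 4.
Level-2 differences are constant, so s has degree 2.
Fitting a degree-2 polynomial gives s(k) = 2k² + 2k + 5.
The coefficient of k is 2.

2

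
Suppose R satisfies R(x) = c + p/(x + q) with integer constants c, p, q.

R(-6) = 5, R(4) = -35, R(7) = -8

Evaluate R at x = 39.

(R(x) − c)(x + q) = p for each data point; the three points give a linear system in c and q, then p follows.
Solving: c = 1, q = -3, p = -36, so R(x) = 1 − 36/(x − 3).
Then R(39) = 1 − 36/36 = 0.

0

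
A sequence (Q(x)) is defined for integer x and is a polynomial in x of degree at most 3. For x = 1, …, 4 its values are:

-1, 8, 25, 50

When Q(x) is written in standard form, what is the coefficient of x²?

4

First differences: 9, 17, 25. Second differences: 8, 8.
Level-2 differences are constant, so Q has degree 2.
Fitting a degree-2 polynomial gives Q(x) = 4x² - 3x - 2.
The coefficient of x² is 4.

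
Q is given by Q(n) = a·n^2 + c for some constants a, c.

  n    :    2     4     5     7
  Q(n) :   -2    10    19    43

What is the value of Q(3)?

3

From Q(2) = -2 and Q(4) = 10: 4a + c = -2 and 16a + c = 10.
Subtracting: 12a = 12, so a = 1; then c = -2 − 1·4 = -6.
So Q(n) = 1n² − 6, and Q(3) = 3.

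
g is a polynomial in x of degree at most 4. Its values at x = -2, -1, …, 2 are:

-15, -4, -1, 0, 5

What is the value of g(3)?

First differences: 11, 3, 1, 5. Second differences: -8, -2, 4. Third differences: 6, 6.
Level-3 differences are constant, so g has degree 3.
Fitting a degree-3 polynomial gives g(x) = x³ - x² + x - 1.
Then g(3) = 20.

20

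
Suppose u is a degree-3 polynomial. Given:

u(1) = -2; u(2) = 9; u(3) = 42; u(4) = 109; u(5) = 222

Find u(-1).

First differences: 11, 33, 67, 113. Second differences: 22, 34, 46. Third differences: 12, 12.
Level-3 differences are constant, so u has degree 3.
Fitting a degree-3 polynomial gives u(x) = 2x³ - x² - 3.
Then u(-1) = -6.

-6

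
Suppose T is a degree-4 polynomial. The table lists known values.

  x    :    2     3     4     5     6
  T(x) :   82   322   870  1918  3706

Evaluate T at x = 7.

Write T(x) = ax^4 + bx³ + cx² + dx + e; the 5 given values yield a linear system in the 5 coefficients.
Solving, T(x) = 2x^4 + 4x³ + 8x² - 6x - 2.
Then T(7) = 6522.

6522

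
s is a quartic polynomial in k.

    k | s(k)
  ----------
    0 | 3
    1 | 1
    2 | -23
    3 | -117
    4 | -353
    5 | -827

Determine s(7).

First differences: -2, -24, -94, -236, -474. Second differences: -22, -70, -142, -238. Third differences: -48, -72, -96. Fourth differences: -24, -24.
Level-4 differences are constant, so s has degree 4.
Fitting a degree-4 polynomial gives s(k) = -k^4 - 2k³ + 2k² - k + 3.
Then s(7) = -2993.

-2993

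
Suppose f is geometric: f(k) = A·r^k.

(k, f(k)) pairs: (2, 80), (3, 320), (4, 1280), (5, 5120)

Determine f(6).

20480

Consecutive ratio: 320/80 = 4, and 1280/320 = 4, so r = 4.
Then A·4^2 = 80 gives A = 5, and f(k) = 5·4^k.
f(6) = 5·4^6 = 20480.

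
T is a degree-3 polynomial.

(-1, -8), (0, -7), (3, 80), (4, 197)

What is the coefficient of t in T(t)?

-1

Write T(t) = at³ + bt² + ct + d; the 4 given values yield a linear system in the 4 coefficients.
Solving, T(t) = 3t³ + t² - t - 7.
The coefficient of t is -1.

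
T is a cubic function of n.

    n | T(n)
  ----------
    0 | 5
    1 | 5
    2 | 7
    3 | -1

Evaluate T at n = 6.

-205

Write T(n) = an³ + bn² + cn + d; the 4 given values yield a linear system in the 4 coefficients.
Solving, T(n) = -2n³ + 7n² - 5n + 5.
Then T(6) = -205.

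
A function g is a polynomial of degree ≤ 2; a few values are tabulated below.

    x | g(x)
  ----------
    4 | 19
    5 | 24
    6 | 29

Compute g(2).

Write g(x) = ax² + bx + c; the 3 given values yield a linear system in the 3 coefficients.
Solving, the leading coefficient vanishes, and g(x) = 5x - 1.
Then g(2) = 9.

9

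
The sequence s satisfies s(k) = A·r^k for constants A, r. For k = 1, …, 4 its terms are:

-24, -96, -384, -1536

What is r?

Consecutive ratio: -96/(-24) = 4, and -384/(-96) = 4, so r = 4.
Then A·4^1 = -24 gives A = -6, and s(k) = -6·4^k.

4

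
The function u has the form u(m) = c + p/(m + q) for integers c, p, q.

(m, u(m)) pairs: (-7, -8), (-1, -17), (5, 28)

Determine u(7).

13

(u(m) − c)(m + q) = p for each data point; the three points give a linear system in c and q, then p follows.
Solving: c = -2, q = -3, p = 60, so u(m) = -2 + 60/(m − 3).
Then u(7) = -2 + 60/4 = 13.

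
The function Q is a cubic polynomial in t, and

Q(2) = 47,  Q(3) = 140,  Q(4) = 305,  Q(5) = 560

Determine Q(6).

Write Q(t) = at³ + bt² + ct + d; the 4 given values yield a linear system in the 4 coefficients.
Solving, Q(t) = 3t³ + 9t² - 9t + 5.
Then Q(6) = 923.

923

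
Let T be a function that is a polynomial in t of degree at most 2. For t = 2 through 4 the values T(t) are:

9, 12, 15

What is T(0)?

First differences: 3, 3.
Level-1 differences are constant, so T has degree 1.
Fitting a degree-1 polynomial gives T(t) = 3t + 3.
The constant term is T(0) = 3.

3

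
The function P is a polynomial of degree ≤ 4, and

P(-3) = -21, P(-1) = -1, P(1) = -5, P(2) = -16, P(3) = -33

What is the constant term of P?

0

Write P(m) = am^4 + bm³ + cm² + dm + e; the 5 given values yield a linear system in the 5 coefficients.
Solving, the top 2 coefficients vanish, and P(m) = -3m² - 2m.
The constant term is P(0) = 0.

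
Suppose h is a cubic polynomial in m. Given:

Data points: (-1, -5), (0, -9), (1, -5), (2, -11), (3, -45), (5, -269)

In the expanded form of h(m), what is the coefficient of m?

Write h(m) = am³ + bm² + cm + d; the 6 given values yield a linear system in the 4 coefficients.
Solving, h(m) = -3m³ + 4m² + 3m - 9.
The coefficient of m is 3.

3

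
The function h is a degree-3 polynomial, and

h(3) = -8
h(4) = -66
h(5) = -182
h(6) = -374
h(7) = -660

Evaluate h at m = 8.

-1058

First differences: -58, -116, -192, -286. Second differences: -58, -76, -94. Third differences: -18, -18.
Level-3 differences are constant, so h has degree 3.
Fitting a degree-3 polynomial gives h(m) = -3m³ + 7m² + 4m - 2.
Then h(8) = -1058.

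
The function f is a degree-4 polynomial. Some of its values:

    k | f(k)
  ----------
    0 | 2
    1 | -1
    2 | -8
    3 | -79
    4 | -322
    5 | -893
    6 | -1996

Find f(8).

First differences: -3, -7, -71, -243, -571, -1103. Second differences: -4, -64, -172, -328, -532. Third differences: -60, -108, -156, -204. Fourth differences: -48, -48, -48.
Level-4 differences are constant, so f has degree 4.
Fitting a degree-4 polynomial gives f(k) = -2k^4 + 2k³ + 6k² - 9k + 2.
Then f(8) = -6854.

-6854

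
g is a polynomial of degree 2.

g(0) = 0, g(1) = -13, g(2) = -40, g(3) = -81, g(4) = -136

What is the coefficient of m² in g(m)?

-7

First differences: -13, -27, -41, -55. Second differences: -14, -14, -14.
Level-2 differences are constant, so g has degree 2.
Fitting a degree-2 polynomial gives g(m) = -7m² - 6m.
The coefficient of m² is -7.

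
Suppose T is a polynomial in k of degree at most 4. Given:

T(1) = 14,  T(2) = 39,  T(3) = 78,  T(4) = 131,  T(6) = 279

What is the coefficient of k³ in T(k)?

Write T(k) = ak^4 + bk³ + ck² + dk + e; the 5 given values yield a linear system in the 5 coefficients.
Solving, the top 2 coefficients vanish, and T(k) = 7k² + 4k + 3.
The coefficient of k³ is 0.

0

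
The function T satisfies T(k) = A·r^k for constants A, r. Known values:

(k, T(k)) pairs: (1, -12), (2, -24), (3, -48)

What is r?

Consecutive ratio: -24/(-12) = 2, and -48/(-24) = 2, so r = 2.
Then A·2^1 = -12 gives A = -6, and T(k) = -6·2^k.

2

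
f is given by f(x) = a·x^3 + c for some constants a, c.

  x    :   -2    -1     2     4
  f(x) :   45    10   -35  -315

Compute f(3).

From f(-2) = 45 and f(-1) = 10: -8a + c = 45 and -1a + c = 10.
Subtracting: 7a = -35, so a = -5; then c = 45 − (-5)·(-8) = 5.
So f(x) = -5x³ + 5, and f(3) = -130.

-130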